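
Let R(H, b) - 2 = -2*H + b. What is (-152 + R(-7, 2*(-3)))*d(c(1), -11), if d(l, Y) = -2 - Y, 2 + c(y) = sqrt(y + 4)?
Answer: -1278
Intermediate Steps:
c(y) = -2 + sqrt(4 + y) (c(y) = -2 + sqrt(y + 4) = -2 + sqrt(4 + y))
R(H, b) = 2 + b - 2*H (R(H, b) = 2 + (-2*H + b) = 2 + (b - 2*H) = 2 + b - 2*H)
(-152 + R(-7, 2*(-3)))*d(c(1), -11) = (-152 + (2 + 2*(-3) - 2*(-7)))*(-2 - 1*(-11)) = (-152 + (2 - 6 + 14))*(-2 + 11) = (-152 + 10)*9 = -142*9 = -1278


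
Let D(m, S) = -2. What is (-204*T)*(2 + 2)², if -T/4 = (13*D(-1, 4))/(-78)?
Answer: 4352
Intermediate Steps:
T = -4/3 (T = -4*13*(-2)/(-78) = -(-104)*(-1)/78 = -4*⅓ = -4/3 ≈ -1.3333)
(-204*T)*(2 + 2)² = (-204*(-4/3))*(2 + 2)² = 272*4² = 272*16 = 4352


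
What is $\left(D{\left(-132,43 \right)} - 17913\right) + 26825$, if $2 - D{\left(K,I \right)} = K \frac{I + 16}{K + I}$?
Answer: $\frac{785558}{89} \approx 8826.5$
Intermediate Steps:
$D{\left(K,I \right)} = 2 - \frac{K \left(16 + I\right)}{I + K}$ ($D{\left(K,I \right)} = 2 - K \frac{I + 16}{K + I} = 2 - K \frac{16 + I}{I + K} = 2 - \frac{K \left(16 + I\right)}{I + K}$)
$\left(D{\left(-132,43 \right)} - 17913\right) + 26825 = \left(\frac{\left(-14\right) \left(-132\right) + 2 \cdot 43 - 43 \left(-132\right)}{43 - 132} - 17913\right) + 26825 = \left(\frac{1848 + 86 + 5676}{-89} - 17913\right) + 26825 = \left(\left(- \frac{1}{89}\right) 7610 - 17913\right) + 26825 = \left(- \frac{7610}{89} - 17913\right) + 26825 = - \frac{1601867}{89} + 26825 = \frac{785558}{89}$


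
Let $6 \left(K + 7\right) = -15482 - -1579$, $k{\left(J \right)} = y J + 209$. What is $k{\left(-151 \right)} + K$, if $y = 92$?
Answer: $- \frac{96043}{6} \approx -16007.0$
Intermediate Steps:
$k{\left(J \right)} = 209 + 92 J$ ($k{\left(J \right)} = 92 J + 209 = 209 + 92 J$)
$K = - \frac{13945}{6}$ ($K = -7 + \frac{-15482 - -1579}{6} = -7 + \frac{-15482 + 1579}{6} = -7 + \frac{1}{6} \left(-13903\right) = -7 - \frac{13903}{6} = - \frac{13945}{6} \approx -2324.2$)
$k{\left(-151 \right)} + K = \left(209 + 92 \left(-151\right)\right) - \frac{13945}{6} = \left(209 - 13892\right) - \frac{13945}{6} = -13683 - \frac{13945}{6} = - \frac{96043}{6}$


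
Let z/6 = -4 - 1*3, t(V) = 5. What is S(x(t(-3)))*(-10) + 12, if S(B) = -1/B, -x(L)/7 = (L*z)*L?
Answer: 8821/735 ≈ 12.001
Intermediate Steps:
z = -42 (z = 6*(-4 - 1*3) = 6*(-4 - 3) = 6*(-7) = -42)
x(L) = 294*L² (x(L) = -7*L*(-42)*L = -7*(-42*L)*L = -(-294)*L² = 294*L²)
S(x(t(-3)))*(-10) + 12 = -1/(294*5²)*(-10) + 12 = -1/(294*25)*(-10) + 12 = -1/7350*(-10) + 12 = 1/735 + 12 = 8821/735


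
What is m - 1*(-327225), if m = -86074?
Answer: 241151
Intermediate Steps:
m - 1*(-327225) = -86074 - 1*(-327225) = -86074 + 327225 = 241151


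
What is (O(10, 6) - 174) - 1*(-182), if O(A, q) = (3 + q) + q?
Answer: 23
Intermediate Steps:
O(A, q) = 3 + 2*q
(O(10, 6) - 174) - 1*(-182) = ((3 + 2*6) - 174) - 1*(-182) = ((3 + 12) - 174) + 182 = (15 - 174) + 182 = -159 + 182 = 23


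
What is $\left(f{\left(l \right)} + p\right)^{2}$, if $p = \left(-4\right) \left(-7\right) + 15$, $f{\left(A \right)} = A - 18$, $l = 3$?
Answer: $784$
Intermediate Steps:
$f{\left(A \right)} = -18 + A$ ($f{\left(A \right)} = A - 18 = -18 + A$)
$p = 43$ ($p = 28 + 15 = 43$)
$\left(f{\left(l \right)} + p\right)^{2} = \left(\left(-18 + 3\right) + 43\right)^{2} = \left(-15 + 43\right)^{2} = 28^{2} = 784$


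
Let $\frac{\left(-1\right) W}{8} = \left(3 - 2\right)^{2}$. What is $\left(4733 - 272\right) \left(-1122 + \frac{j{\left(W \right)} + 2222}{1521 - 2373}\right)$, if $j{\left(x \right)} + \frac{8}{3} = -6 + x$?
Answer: $- \frac{1068576044}{213} \approx -5.0168 \cdot 10^{6}$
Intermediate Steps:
$W = -8$ ($W = - 8 \left(3 - 2\right)^{2} = - 8 \cdot 1^{2} = \left(-8\right) 1 = -8$)
$j{\left(x \right)} = - \frac{26}{3} + x$ ($j{\left(x \right)} = - \frac{8}{3} + \left(-6 + x\right) = - \frac{26}{3} + x$)
$\left(4733 - 272\right) \left(-1122 + \frac{j{\left(W \right)} + 2222}{1521 - 2373}\right) = \left(4733 - 272\right) \left(-1122 + \frac{\left(- \frac{26}{3} - 8\right) + 2222}{1521 - 2373}\right) = 4461 \left(-1122 + \frac{- \frac{50}{3} + 2222}{-852}\right) = 4461 \left(-1122 + \frac{6616}{3} \left(- \frac{1}{852}\right)\right) = 4461 \left(-1122 - \frac{1654}{639}\right) = 4461 \left(- \frac{718612}{639}\right) = - \frac{1068576044}{213}$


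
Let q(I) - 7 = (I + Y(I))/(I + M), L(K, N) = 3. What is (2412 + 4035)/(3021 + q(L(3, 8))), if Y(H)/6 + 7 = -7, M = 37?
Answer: 257880/121039 ≈ 2.1306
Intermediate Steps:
Y(H) = -84 (Y(H) = -42 + 6*(-7) = -42 - 42 = -84)
q(I) = 7 + (-84 + I)/(37 + I) (q(I) = 7 + (I - 84)/(I + 37) = 7 + (-84 + I)/(37 + I))
(2412 + 4035)/(3021 + q(L(3, 8))) = (2412 + 4035)/(3021 + (175 + 8*3)/(37 + 3)) = 6447/(3021 + (175 + 24)/40) = 6447/(3021 + (1/40)*199) = 6447/(3021 + 199/40) = 6447/(121039/40) = 6447*(40/121039) = 257880/121039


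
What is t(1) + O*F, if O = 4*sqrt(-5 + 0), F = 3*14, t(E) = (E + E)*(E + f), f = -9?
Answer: -16 + 168*I*sqrt(5) ≈ -16.0 + 375.66*I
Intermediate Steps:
t(E) = 2*E*(-9 + E) (t(E) = (E + E)*(E - 9) = (2*E)*(-9 + E) = 2*E*(-9 + E))
F = 42
O = 4*I*sqrt(5) (O = 4*sqrt(-5) = 4*(I*sqrt(5)) = 4*I*sqrt(5) ≈ 8.9443*I)
t(1) + O*F = 2*1*(-9 + 1) + (4*I*sqrt(5))*42 = 2*1*(-8) + 168*I*sqrt(5) = -16 + 168*I*sqrt(5)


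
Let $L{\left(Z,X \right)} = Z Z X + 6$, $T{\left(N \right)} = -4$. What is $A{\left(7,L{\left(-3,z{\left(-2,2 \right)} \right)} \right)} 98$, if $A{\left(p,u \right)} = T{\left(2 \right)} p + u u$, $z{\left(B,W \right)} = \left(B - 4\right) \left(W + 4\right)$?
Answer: $9907408$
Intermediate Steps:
$z{\left(B,W \right)} = \left(-4 + B\right) \left(4 + W\right)$
$L{\left(Z,X \right)} = 6 + X Z^{2}$ ($L{\left(Z,X \right)} = Z^{2} X + 6 = X Z^{2} + 6 = 6 + X Z^{2}$)
$A{\left(p,u \right)} = u^{2} - 4 p$ ($A{\left(p,u \right)} = - 4 p + u u = - 4 p + u^{2} = u^{2} - 4 p$)
$A{\left(7,L{\left(-3,z{\left(-2,2 \right)} \right)} \right)} 98 = \left(\left(6 + \left(-16 - 8 + 4 \left(-2\right) - 4\right) \left(-3\right)^{2}\right)^{2} - 28\right) 98 = \left(\left(6 + \left(-16 - 8 - 8 - 4\right) 9\right)^{2} - 28\right) 98 = \left(\left(6 - 324\right)^{2} - 28\right) 98 = \left(\left(-318\right)^{2} - 28\right) 98 = \left(101124 - 28\right) 98 = 101096 \cdot 98 = 9907408$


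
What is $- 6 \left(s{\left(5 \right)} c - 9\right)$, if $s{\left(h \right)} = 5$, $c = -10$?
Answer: $354$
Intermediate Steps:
$- 6 \left(s{\left(5 \right)} c - 9\right) = - 6 \left(5 \left(-10\right) - 9\right) = - 6 \left(-50 - 9\right) = \left(-6\right) \left(-59\right) = 354$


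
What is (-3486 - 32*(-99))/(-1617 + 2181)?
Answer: -53/94 ≈ -0.56383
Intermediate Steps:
(-3486 - 32*(-99))/(-1617 + 2181) = (-3486 + 3168)/564 = -318*1/564 = -53/94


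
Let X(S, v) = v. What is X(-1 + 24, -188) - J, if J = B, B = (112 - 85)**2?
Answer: -917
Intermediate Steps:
B = 729 (B = 27**2 = 729)
J = 729
X(-1 + 24, -188) - J = -188 - 1*729 = -188 - 729 = -917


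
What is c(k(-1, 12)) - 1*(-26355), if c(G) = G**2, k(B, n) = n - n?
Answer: 26355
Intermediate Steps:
k(B, n) = 0
c(k(-1, 12)) - 1*(-26355) = 0**2 - 1*(-26355) = 0 + 26355 = 26355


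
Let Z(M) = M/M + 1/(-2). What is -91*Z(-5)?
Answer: -91/2 ≈ -45.500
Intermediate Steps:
Z(M) = ½ (Z(M) = 1 + 1*(-½) = 1 - ½ = ½)
-91*Z(-5) = -91*½ = -91/2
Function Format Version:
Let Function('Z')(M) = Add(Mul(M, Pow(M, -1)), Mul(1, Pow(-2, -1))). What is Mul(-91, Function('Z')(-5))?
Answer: Rational(-91, 2) ≈ -45.500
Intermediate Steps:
Function('Z')(M) = Rational(1, 2) (Function('Z')(M) = Add(1, Mul(1, Rational(-1, 2))) = Add(1, Rational(-1, 2)) = Rational(1, 2))
Mul(-91, Function('Z')(-5)) = Mul(-91, Rational(1, 2)) = Rational(-91, 2)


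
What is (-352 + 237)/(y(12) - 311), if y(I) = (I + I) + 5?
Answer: 115/282 ≈ 0.40780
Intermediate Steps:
y(I) = 5 + 2*I (y(I) = 2*I + 5 = 5 + 2*I)
(-352 + 237)/(y(12) - 311) = (-352 + 237)/((5 + 2*12) - 311) = -115/((5 + 24) - 311) = -115/(29 - 311) = -115/(-282) = -115*(-1/282) = 115/282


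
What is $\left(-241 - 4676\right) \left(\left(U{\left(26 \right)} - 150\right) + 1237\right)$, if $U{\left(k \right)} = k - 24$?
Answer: $-5354613$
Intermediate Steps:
$U{\left(k \right)} = -24 + k$
$\left(-241 - 4676\right) \left(\left(U{\left(26 \right)} - 150\right) + 1237\right) = \left(-241 - 4676\right) \left(\left(\left(-24 + 26\right) - 150\right) + 1237\right) = - 4917 \left(\left(2 - 150\right) + 1237\right) = - 4917 \left(-148 + 1237\right) = \left(-4917\right) 1089 = -5354613$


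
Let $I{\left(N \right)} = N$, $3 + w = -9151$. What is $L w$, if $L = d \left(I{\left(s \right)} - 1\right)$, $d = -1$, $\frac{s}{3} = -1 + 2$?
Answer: $18308$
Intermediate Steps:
$s = 3$ ($s = 3 \left(-1 + 2\right) = 3 \cdot 1 = 3$)
$w = -9154$ ($w = -3 - 9151 = -9154$)
$L = -2$ ($L = - (3 - 1) = \left(-1\right) 2 = -2$)
$L w = \left(-2\right) \left(-9154\right) = 18308$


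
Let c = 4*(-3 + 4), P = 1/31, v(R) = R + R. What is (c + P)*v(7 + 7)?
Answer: 3500/31 ≈ 112.90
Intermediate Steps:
v(R) = 2*R
P = 1/31 ≈ 0.032258
c = 4 (c = 4*1 = 4)
(c + P)*v(7 + 7) = (4 + 1/31)*(2*(7 + 7)) = 125*(2*14)/31 = (125/31)*28 = 3500/31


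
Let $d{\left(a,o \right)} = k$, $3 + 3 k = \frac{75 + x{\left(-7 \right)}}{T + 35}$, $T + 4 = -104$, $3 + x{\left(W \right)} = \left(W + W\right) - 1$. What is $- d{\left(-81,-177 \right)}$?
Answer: $\frac{92}{73} \approx 1.2603$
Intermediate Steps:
$x{\left(W \right)} = -4 + 2 W$ ($x{\left(W \right)} = -3 + \left(\left(W + W\right) - 1\right) = -3 + \left(2 W - 1\right) = -3 + \left(-1 + 2 W\right) = -4 + 2 W$)
$T = -108$ ($T = -4 - 104 = -108$)
$k = - \frac{92}{73}$ ($k = -1 + \frac{\left(75 + \left(-4 + 2 \left(-7\right)\right)\right) \frac{1}{-108 + 35}}{3} = -1 + \frac{\left(75 - 18\right) \frac{1}{-73}}{3} = -1 + \frac{\left(75 - 18\right) \left(- \frac{1}{73}\right)}{3} = -1 + \frac{57 \left(- \frac{1}{73}\right)}{3} = -1 + \frac{1}{3} \left(- \frac{57}{73}\right) = -1 - \frac{19}{73} = - \frac{92}{73} \approx -1.2603$)
$d{\left(a,o \right)} = - \frac{92}{73}$
$- d{\left(-81,-177 \right)} = \left(-1\right) \left(- \frac{92}{73}\right) = \frac{92}{73}$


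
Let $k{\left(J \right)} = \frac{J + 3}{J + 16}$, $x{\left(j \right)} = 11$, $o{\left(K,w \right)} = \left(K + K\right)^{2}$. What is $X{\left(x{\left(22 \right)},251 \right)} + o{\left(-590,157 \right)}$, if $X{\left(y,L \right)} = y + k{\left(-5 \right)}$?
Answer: $\frac{15316519}{11} \approx 1.3924 \cdot 10^{6}$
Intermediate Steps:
$o{\left(K,w \right)} = 4 K^{2}$ ($o{\left(K,w \right)} = \left(2 K\right)^{2} = 4 K^{2}$)
$k{\left(J \right)} = \frac{3 + J}{16 + J}$
$X{\left(y,L \right)} = - \frac{2}{11} + y$ ($X{\left(y,L \right)} = y + \frac{3 - 5}{16 - 5} = y + \frac{1}{11} \left(-2\right) = y - \frac{2}{11} = - \frac{2}{11} + y$)
$X{\left(x{\left(22 \right)},251 \right)} + o{\left(-590,157 \right)} = \left(- \frac{2}{11} + 11\right) + 4 \left(-590\right)^{2} = \frac{119}{11} + 4 \cdot 348100 = \frac{119}{11} + 1392400 = \frac{15316519}{11}$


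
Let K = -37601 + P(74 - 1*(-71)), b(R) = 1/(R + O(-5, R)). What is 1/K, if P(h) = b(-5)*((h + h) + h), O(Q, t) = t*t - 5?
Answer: -1/37572 ≈ -2.6616e-5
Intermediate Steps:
O(Q, t) = -5 + t² (O(Q, t) = t² - 5 = -5 + t²)
b(R) = 1/(-5 + R + R²) (b(R) = 1/(R + (-5 + R²)) = 1/(-5 + R + R²))
P(h) = h/5 (P(h) = ((h + h) + h)/(-5 - 5 + (-5)²) = (2*h + h)/(-5 - 5 + 25) = (3*h)/15 = h/5)
K = -37572 (K = -37601 + (74 - 1*(-71))/5 = -37601 + (74 + 71)/5 = -37601 + (⅕)*145 = -37601 + 29 = -37572)
1/K = 1/(-37572) = -1/37572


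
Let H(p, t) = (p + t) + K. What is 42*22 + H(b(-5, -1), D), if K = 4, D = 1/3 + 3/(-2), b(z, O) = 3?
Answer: 5579/6 ≈ 929.83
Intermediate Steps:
D = -7/6 (D = 1*(1/3) + 3*(-1/2) = 1/3 - 3/2 = -7/6 ≈ -1.1667)
H(p, t) = 4 + p + t (H(p, t) = (p + t) + 4 = 4 + p + t)
42*22 + H(b(-5, -1), D) = 42*22 + (4 + 3 - 7/6) = 924 + 35/6 = 5579/6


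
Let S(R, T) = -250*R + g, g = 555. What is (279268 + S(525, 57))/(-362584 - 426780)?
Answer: -148573/789364 ≈ -0.18822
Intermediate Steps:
S(R, T) = 555 - 250*R (S(R, T) = -250*R + 555 = 555 - 250*R)
(279268 + S(525, 57))/(-362584 - 426780) = (279268 + (555 - 250*525))/(-362584 - 426780) = (279268 + (555 - 131250))/(-789364) = (279268 - 130695)*(-1/789364) = 148573*(-1/789364) = -148573/789364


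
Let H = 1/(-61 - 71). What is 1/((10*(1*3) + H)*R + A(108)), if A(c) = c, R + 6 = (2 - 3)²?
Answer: -132/5539 ≈ -0.023831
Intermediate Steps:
R = -5 (R = -6 + (2 - 3)² = -6 + (-1)² = -6 + 1 = -5)
H = -1/132 (H = 1/(-132) = -1/132 ≈ -0.0075758)
1/((10*(1*3) + H)*R + A(108)) = 1/((10*(1*3) - 1/132)*(-5) + 108) = 1/((10*3 - 1/132)*(-5) + 108) = 1/((30 - 1/132)*(-5) + 108) = 1/((3959/132)*(-5) + 108) = 1/(-19795/132 + 108) = 1/(-5539/132) = -132/5539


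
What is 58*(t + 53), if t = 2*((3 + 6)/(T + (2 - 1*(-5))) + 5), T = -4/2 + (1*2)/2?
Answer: 3828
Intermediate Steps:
T = -1 (T = -4*½ + 2*(½) = -2 + 1 = -1)
t = 13 (t = 2*((3 + 6)/(-1 + (2 - 1*(-5))) + 5) = 2*(9/(-1 + (2 + 5)) + 5) = 2*(9/(-1 + 7) + 5) = 2*(9/6 + 5) = 2*(9*(⅙) + 5) = 2*(3/2 + 5) = 2*(13/2) = 13)
58*(t + 53) = 58*(13 + 53) = 58*66 = 3828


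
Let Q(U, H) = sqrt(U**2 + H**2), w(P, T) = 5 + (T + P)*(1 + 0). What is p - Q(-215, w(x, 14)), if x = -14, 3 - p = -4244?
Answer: 4247 - 25*sqrt(74) ≈ 4031.9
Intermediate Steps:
p = 4247 (p = 3 - 1*(-4244) = 3 + 4244 = 4247)
w(P, T) = 5 + P + T (w(P, T) = 5 + (P + T)*1 = 5 + (P + T) = 5 + P + T)
Q(U, H) = sqrt(H**2 + U**2)
p - Q(-215, w(x, 14)) = 4247 - sqrt((5 - 14 + 14)**2 + (-215)**2) = 4247 - sqrt(5**2 + 46225) = 4247 - sqrt(25 + 46225) = 4247 - sqrt(46250) = 4247 - 25*sqrt(74)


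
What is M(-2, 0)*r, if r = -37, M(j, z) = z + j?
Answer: 74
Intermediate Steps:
M(j, z) = j + z
M(-2, 0)*r = (-2 + 0)*(-37) = -2*(-37) = 74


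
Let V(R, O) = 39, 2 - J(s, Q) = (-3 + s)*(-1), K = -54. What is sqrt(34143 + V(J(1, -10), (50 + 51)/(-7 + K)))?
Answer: 9*sqrt(422) ≈ 184.88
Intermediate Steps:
J(s, Q) = -1 + s (J(s, Q) = 2 - (-3 + s)*(-1) = 2 - (3 - s) = 2 + (-3 + s) = -1 + s)
sqrt(34143 + V(J(1, -10), (50 + 51)/(-7 + K))) = sqrt(34143 + 39) = sqrt(34182) = 9*sqrt(422)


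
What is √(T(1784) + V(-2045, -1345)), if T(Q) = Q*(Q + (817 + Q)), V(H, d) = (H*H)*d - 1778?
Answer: I*√5617002563 ≈ 74947.0*I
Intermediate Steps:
V(H, d) = -1778 + d*H² (V(H, d) = H²*d - 1778 = d*H² - 1778 = -1778 + d*H²)
T(Q) = Q*(817 + 2*Q)
√(T(1784) + V(-2045, -1345)) = √(1784*(817 + 2*1784) + (-1778 - 1345*(-2045)²)) = √(1784*(817 + 3568) + (-1778 - 1345*4182025)) = √(1784*4385 + (-1778 - 5624823625)) = √(7822840 - 5624825403) = √(-5617002563) = I*√5617002563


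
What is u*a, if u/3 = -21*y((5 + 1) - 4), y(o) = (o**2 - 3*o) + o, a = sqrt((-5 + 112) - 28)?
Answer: 0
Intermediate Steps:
a = sqrt(79) (a = sqrt(107 - 28) = sqrt(79) ≈ 8.8882)
y(o) = o**2 - 2*o
u = 0 (u = 3*(-21*((5 + 1) - 4)*(-2 + ((5 + 1) - 4))) = 3*(-21*(6 - 4)*(-2 + (6 - 4))) = 3*(-42*(-2 + 2)) = 3*(-42*0) = 3*(-21*0) = 3*0 = 0)
u*a = 0*sqrt(79) = 0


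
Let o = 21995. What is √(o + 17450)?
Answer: 7*√805 ≈ 198.61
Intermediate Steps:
√(o + 17450) = √(21995 + 17450) = √39445 = 7*√805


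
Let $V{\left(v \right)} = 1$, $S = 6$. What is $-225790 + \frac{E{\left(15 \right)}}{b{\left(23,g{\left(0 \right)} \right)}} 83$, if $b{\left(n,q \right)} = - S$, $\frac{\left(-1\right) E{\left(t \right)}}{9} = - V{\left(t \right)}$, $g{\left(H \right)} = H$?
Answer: $- \frac{451829}{2} \approx -2.2591 \cdot 10^{5}$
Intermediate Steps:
$E{\left(t \right)} = 9$ ($E{\left(t \right)} = - 9 \left(\left(-1\right) 1\right) = \left(-9\right) \left(-1\right) = 9$)
$b{\left(n,q \right)} = -6$ ($b{\left(n,q \right)} = \left(-1\right) 6 = -6$)
$-225790 + \frac{E{\left(15 \right)}}{b{\left(23,g{\left(0 \right)} \right)}} 83 = -225790 + \frac{9}{-6} \cdot 83 = -225790 + 9 \left(- \frac{1}{6}\right) 83 = -225790 - \frac{249}{2} = - \frac{451829}{2}$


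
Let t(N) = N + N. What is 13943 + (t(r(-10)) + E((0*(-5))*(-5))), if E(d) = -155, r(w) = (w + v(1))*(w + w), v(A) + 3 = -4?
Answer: 14468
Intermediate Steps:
v(A) = -7 (v(A) = -3 - 4 = -7)
r(w) = 2*w*(-7 + w) (r(w) = (w - 7)*(w + w) = (-7 + w)*(2*w) = 2*w*(-7 + w))
t(N) = 2*N
13943 + (t(r(-10)) + E((0*(-5))*(-5))) = 13943 + (2*(2*(-10)*(-7 - 10)) - 155) = 13943 + (2*(2*(-10)*(-17)) - 155) = 13943 + (2*340 - 155) = 13943 + (680 - 155) = 13943 + 525 = 14468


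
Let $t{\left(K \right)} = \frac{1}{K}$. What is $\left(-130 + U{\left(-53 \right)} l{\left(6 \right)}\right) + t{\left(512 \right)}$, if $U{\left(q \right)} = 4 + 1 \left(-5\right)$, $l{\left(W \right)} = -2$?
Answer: $- \frac{65535}{512} \approx -128.0$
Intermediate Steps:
$U{\left(q \right)} = -1$ ($U{\left(q \right)} = 4 - 5 = -1$)
$\left(-130 + U{\left(-53 \right)} l{\left(6 \right)}\right) + t{\left(512 \right)} = \left(-130 - -2\right) + \frac{1}{512} = \left(-130 + 2\right) + \frac{1}{512} = -128 + \frac{1}{512} = - \frac{65535}{512}$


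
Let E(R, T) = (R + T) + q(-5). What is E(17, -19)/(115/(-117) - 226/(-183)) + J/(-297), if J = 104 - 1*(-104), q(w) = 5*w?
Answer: -57605795/534303 ≈ -107.81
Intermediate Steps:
J = 208 (J = 104 + 104 = 208)
E(R, T) = -25 + R + T (E(R, T) = (R + T) + 5*(-5) = (R + T) - 25 = -25 + R + T)
E(17, -19)/(115/(-117) - 226/(-183)) + J/(-297) = (-25 + 17 - 19)/(115/(-117) - 226/(-183)) + 208/(-297) = -27/(115*(-1/117) - 226*(-1/183)) + 208*(-1/297) = -27/(-115/117 + 226/183) - 208/297 = -27/1799/7137 - 208/297 = -27*7137/1799 - 208/297 = -192699/1799 - 208/297 = -57605795/534303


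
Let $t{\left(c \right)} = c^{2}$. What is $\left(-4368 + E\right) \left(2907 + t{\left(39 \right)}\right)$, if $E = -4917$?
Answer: $-41113980$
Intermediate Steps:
$\left(-4368 + E\right) \left(2907 + t{\left(39 \right)}\right) = \left(-4368 - 4917\right) \left(2907 + 39^{2}\right) = - 9285 \left(2907 + 1521\right) = \left(-9285\right) 4428 = -41113980$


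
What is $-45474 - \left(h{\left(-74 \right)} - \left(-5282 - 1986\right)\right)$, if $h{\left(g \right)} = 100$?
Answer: $-52842$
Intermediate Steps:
$-45474 - \left(h{\left(-74 \right)} - \left(-5282 - 1986\right)\right) = -45474 - \left(100 - \left(-5282 - 1986\right)\right) = -45474 - \left(100 - -7268\right) = -45474 - \left(100 + 7268\right) = -45474 - 7368 = -52842$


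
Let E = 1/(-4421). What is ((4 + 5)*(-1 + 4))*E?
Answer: -27/4421 ≈ -0.0061072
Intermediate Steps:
E = -1/4421 ≈ -0.00022619
((4 + 5)*(-1 + 4))*E = ((4 + 5)*(-1 + 4))*(-1/4421) = (9*3)*(-1/4421) = 27*(-1/4421) = -27/4421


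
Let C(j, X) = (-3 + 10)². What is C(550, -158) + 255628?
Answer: 255677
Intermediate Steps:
C(j, X) = 49 (C(j, X) = 7² = 49)
C(550, -158) + 255628 = 49 + 255628 = 255677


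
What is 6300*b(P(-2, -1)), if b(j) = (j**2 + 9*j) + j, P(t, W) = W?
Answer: -56700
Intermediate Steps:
b(j) = j**2 + 10*j
6300*b(P(-2, -1)) = 6300*(-(10 - 1)) = 6300*(-1*9) = 6300*(-9) = -56700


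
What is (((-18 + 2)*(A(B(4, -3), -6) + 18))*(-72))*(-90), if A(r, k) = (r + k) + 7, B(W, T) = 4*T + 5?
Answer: -1244160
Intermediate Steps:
B(W, T) = 5 + 4*T
A(r, k) = 7 + k + r (A(r, k) = (k + r) + 7 = 7 + k + r)
(((-18 + 2)*(A(B(4, -3), -6) + 18))*(-72))*(-90) = (((-18 + 2)*((7 - 6 + (5 + 4*(-3))) + 18))*(-72))*(-90) = (-16*((7 - 6 + (5 - 12)) + 18)*(-72))*(-90) = (-16*((7 - 6 - 7) + 18)*(-72))*(-90) = (-16*(-6 + 18)*(-72))*(-90) = (-16*12*(-72))*(-90) = -192*(-72)*(-90) = 13824*(-90) = -1244160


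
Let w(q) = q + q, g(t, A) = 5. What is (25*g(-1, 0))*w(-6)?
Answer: -1500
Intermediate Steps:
w(q) = 2*q
(25*g(-1, 0))*w(-6) = (25*5)*(2*(-6)) = 125*(-12) = -1500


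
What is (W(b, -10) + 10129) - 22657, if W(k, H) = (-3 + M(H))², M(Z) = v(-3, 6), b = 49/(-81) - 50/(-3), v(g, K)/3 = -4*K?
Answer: -6903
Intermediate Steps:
v(g, K) = -12*K (v(g, K) = 3*(-4*K) = -12*K)
b = 1301/81 (b = 49*(-1/81) - 50*(-⅓) = -49/81 + 50/3 = 1301/81 ≈ 16.062)
M(Z) = -72 (M(Z) = -12*6 = -72)
W(k, H) = 5625 (W(k, H) = (-3 - 72)² = (-75)² = 5625)
(W(b, -10) + 10129) - 22657 = (5625 + 10129) - 22657 = 15754 - 22657 = -6903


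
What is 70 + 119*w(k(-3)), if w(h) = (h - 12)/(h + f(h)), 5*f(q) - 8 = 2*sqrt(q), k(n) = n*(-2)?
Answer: -1813/71 + 357*sqrt(6)/71 ≈ -13.219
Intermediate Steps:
k(n) = -2*n
f(q) = 8/5 + 2*sqrt(q)/5 (f(q) = 8/5 + (2*sqrt(q))/5 = 8/5 + 2*sqrt(q)/5)
w(h) = (-12 + h)/(8/5 + h + 2*sqrt(h)/5) (w(h) = (h - 12)/(h + (8/5 + 2*sqrt(h)/5)) = (-12 + h)/(8/5 + h + 2*sqrt(h)/5))
70 + 119*w(k(-3)) = 70 + 119*(5*(-12 - 2*(-3))/(8 + 2*sqrt(-2*(-3)) + 5*(-2*(-3)))) = 70 + 119*(5*(-12 + 6)/(8 + 2*sqrt(6) + 5*6)) = 70 + 119*(5*(-6)/(8 + 2*sqrt(6) + 30)) = 70 + 119*(5*(-6)/(38 + 2*sqrt(6))) = 70 + 119*(-30/(38 + 2*sqrt(6))) = 70 - 3570/(38 + 2*sqrt(6))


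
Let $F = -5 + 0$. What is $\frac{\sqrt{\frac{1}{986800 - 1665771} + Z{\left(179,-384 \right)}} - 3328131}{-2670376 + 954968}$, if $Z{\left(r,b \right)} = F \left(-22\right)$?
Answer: $\frac{3328131}{1715408} - \frac{\sqrt{50710177393539}}{1164712285168} \approx 1.9401$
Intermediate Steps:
$F = -5$
$Z{\left(r,b \right)} = 110$ ($Z{\left(r,b \right)} = \left(-5\right) \left(-22\right) = 110$)
$\frac{\sqrt{\frac{1}{986800 - 1665771} + Z{\left(179,-384 \right)}} - 3328131}{-2670376 + 954968} = \frac{\sqrt{\frac{1}{986800 - 1665771} + 110} - 3328131}{-2670376 + 954968} = \frac{\sqrt{\frac{1}{-678971} + 110} - 3328131}{-1715408} = \left(\sqrt{- \frac{1}{678971} + 110} - 3328131\right) \left(- \frac{1}{1715408}\right) = \left(\sqrt{\frac{74686809}{678971}} - 3328131\right) \left(- \frac{1}{1715408}\right) = \left(\frac{\sqrt{50710177393539}}{678971} - 3328131\right) \left(- \frac{1}{1715408}\right) = \left(-3328131 + \frac{\sqrt{50710177393539}}{678971}\right) \left(- \frac{1}{1715408}\right) = \frac{3328131}{1715408} - \frac{\sqrt{50710177393539}}{1164712285168}$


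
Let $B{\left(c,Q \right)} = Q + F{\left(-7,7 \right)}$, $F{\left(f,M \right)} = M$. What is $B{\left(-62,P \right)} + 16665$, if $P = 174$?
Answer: $16846$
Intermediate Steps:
$B{\left(c,Q \right)} = 7 + Q$ ($B{\left(c,Q \right)} = Q + 7 = 7 + Q$)
$B{\left(-62,P \right)} + 16665 = \left(7 + 174\right) + 16665 = 181 + 16665 = 16846$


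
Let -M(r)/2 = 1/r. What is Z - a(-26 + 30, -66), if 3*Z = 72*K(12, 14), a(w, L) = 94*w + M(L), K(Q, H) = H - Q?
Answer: -10825/33 ≈ -328.03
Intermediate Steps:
M(r) = -2/r
a(w, L) = -2/L + 94*w (a(w, L) = 94*w - 2/L = -2/L + 94*w)
Z = 48 (Z = (72*(14 - 1*12))/3 = (72*(14 - 12))/3 = (72*2)/3 = (⅓)*144 = 48)
Z - a(-26 + 30, -66) = 48 - (-2/(-66) + 94*(-26 + 30)) = 48 - (-2*(-1/66) + 94*4) = 48 - (1/33 + 376) = 48 - 1*12409/33 = 48 - 12409/33 = -10825/33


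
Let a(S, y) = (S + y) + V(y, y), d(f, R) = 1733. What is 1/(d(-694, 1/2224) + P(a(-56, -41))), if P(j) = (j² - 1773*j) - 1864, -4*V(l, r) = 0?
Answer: 1/181259 ≈ 5.5170e-6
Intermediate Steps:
V(l, r) = 0 (V(l, r) = -¼*0 = 0)
a(S, y) = S + y (a(S, y) = (S + y) + 0 = S + y)
P(j) = -1864 + j² - 1773*j
1/(d(-694, 1/2224) + P(a(-56, -41))) = 1/(1733 + (-1864 + (-56 - 41)² - 1773*(-56 - 41))) = 1/(1733 + (-1864 + (-97)² - 1773*(-97))) = 1/(1733 + (-1864 + 9409 + 171981)) = 1/(1733 + 179526) = 1/181259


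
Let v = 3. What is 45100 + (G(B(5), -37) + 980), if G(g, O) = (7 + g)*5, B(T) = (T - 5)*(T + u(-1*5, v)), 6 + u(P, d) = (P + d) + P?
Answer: 46115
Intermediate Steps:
u(P, d) = -6 + d + 2*P (u(P, d) = -6 + ((P + d) + P) = -6 + (d + 2*P) = -6 + d + 2*P)
B(T) = (-13 + T)*(-5 + T) (B(T) = (T - 5)*(T + (-6 + 3 + 2*(-1*5))) = (-5 + T)*(T + (-6 + 3 + 2*(-5))) = (-5 + T)*(T + (-6 + 3 - 10)) = (-5 + T)*(T - 13) = (-5 + T)*(-13 + T) = (-13 + T)*(-5 + T))
G(g, O) = 35 + 5*g
45100 + (G(B(5), -37) + 980) = 45100 + ((35 + 5*(65 + 5² - 18*5)) + 980) = 45100 + ((35 + 5*(65 + 25 - 90)) + 980) = 45100 + ((35 + 5*0) + 980) = 45100 + ((35 + 0) + 980) = 45100 + (35 + 980) = 45100 + 1015 = 46115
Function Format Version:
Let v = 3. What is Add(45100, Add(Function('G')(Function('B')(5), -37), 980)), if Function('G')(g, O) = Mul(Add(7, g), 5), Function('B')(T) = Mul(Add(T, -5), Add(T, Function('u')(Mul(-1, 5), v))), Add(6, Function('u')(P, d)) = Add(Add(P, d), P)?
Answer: 46115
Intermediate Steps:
Function('u')(P, d) = Add(-6, d, Mul(2, P)) (Function('u')(P, d) = Add(-6, Add(Add(P, d), P)) = Add(-6, Add(d, Mul(2, P))) = Add(-6, d, Mul(2, P)))
Function('B')(T) = Mul(Add(-13, T), Add(-5, T)) (Function('B')(T) = Mul(Add(T, -5), Add(T, Add(-6, 3, Mul(2, Mul(-1, 5))))) = Mul(Add(-5, T), Add(T, Add(-6, 3, Mul(2, -5)))) = Mul(Add(-5, T), Add(T, Add(-6, 3, -10))) = Mul(Add(-5, T), Add(T, -13)) = Mul(Add(-5, T), Add(-13, T)) = Mul(Add(-13, T), Add(-5, T)))
Function('G')(g, O) = Add(35, Mul(5, g))
Add(45100, Add(Function('G')(Function('B')(5), -37), 980)) = Add(45100, Add(Add(35, Mul(5, Add(65, Pow(5, 2), Mul(-18, 5)))), 980)) = Add(45100, Add(Add(35, Mul(5, Add(65, 25, -90))), 980)) = Add(45100, Add(Add(35, Mul(5, 0)), 980)) = Add(45100, Add(Add(35, 0), 980)) = Add(45100, Add(35, 980)) = Add(45100, 1015) = 46115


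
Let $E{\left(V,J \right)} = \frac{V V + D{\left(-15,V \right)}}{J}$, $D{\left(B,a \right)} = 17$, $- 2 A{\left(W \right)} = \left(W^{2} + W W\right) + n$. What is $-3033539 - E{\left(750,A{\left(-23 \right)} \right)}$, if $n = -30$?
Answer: $- \frac{1558676529}{514} \approx -3.0324 \cdot 10^{6}$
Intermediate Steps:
$A{\left(W \right)} = 15 - W^{2}$ ($A{\left(W \right)} = - \frac{\left(W^{2} + W W\right) - 30}{2} = - \frac{\left(W^{2} + W^{2}\right) - 30}{2} = - \frac{2 W^{2} - 30}{2} = - \frac{-30 + 2 W^{2}}{2} = 15 - W^{2}$)
$E{\left(V,J \right)} = \frac{17 + V^{2}}{J}$ ($E{\left(V,J \right)} = \frac{V V + 17}{J} = \frac{V^{2} + 17}{J} = \frac{17 + V^{2}}{J}$)
$-3033539 - E{\left(750,A{\left(-23 \right)} \right)} = -3033539 - \frac{17 + 750^{2}}{15 - \left(-23\right)^{2}} = -3033539 - \frac{17 + 562500}{15 - 529} = -3033539 - \frac{1}{15 - 529} \cdot 562517 = -3033539 - \frac{1}{-514} \cdot 562517 = -3033539 - \left(- \frac{1}{514}\right) 562517 = -3033539 - - \frac{562517}{514} = -3033539 + \frac{562517}{514} = - \frac{1558676529}{514}$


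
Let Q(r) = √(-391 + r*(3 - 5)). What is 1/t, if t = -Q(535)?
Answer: I*√1461/1461 ≈ 0.026162*I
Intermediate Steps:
Q(r) = √(-391 - 2*r) (Q(r) = √(-391 + r*(-2)) = √(-391 - 2*r))
t = -I*√1461 (t = -√(-391 - 2*535) = -√(-391 - 1070) = -√(-1461) = -I*√1461 ≈ -38.223*I)
1/t = 1/(-I*√1461) = I*√1461/1461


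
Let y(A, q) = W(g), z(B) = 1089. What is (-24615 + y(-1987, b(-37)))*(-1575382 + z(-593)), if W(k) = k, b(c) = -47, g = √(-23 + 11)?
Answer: 38751222195 - 3148586*I*√3 ≈ 3.8751e+10 - 5.4535e+6*I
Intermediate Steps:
g = 2*I*√3 (g = √(-12) = 2*I*√3 ≈ 3.4641*I)
y(A, q) = 2*I*√3
(-24615 + y(-1987, b(-37)))*(-1575382 + z(-593)) = (-24615 + 2*I*√3)*(-1575382 + 1089) = (-24615 + 2*I*√3)*(-1574293) = 38751222195 - 3148586*I*√3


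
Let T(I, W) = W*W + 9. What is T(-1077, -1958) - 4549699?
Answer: -715926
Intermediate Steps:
T(I, W) = 9 + W² (T(I, W) = W² + 9 = 9 + W²)
T(-1077, -1958) - 4549699 = (9 + (-1958)²) - 4549699 = (9 + 3833764) - 4549699 = 3833773 - 4549699 = -715926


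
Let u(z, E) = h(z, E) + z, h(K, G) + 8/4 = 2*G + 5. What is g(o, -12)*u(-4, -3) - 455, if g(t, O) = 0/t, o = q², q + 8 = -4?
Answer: -455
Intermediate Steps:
h(K, G) = 3 + 2*G (h(K, G) = -2 + (2*G + 5) = -2 + (5 + 2*G) = 3 + 2*G)
u(z, E) = 3 + z + 2*E (u(z, E) = (3 + 2*E) + z = 3 + z + 2*E)
q = -12 (q = -8 - 4 = -12)
o = 144 (o = (-12)² = 144)
g(t, O) = 0
g(o, -12)*u(-4, -3) - 455 = 0*(3 - 4 + 2*(-3)) - 455 = 0*(3 - 4 - 6) - 455 = 0*(-7) - 455 = 0 - 455 = -455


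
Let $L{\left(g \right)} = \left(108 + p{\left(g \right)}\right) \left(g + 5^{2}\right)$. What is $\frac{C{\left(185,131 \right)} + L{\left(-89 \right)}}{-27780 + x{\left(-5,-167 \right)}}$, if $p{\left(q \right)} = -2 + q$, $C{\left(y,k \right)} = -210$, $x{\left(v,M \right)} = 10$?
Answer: $\frac{649}{13885} \approx 0.046741$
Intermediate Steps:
$L{\left(g \right)} = \left(25 + g\right) \left(106 + g\right)$ ($L{\left(g \right)} = \left(108 + \left(-2 + g\right)\right) \left(g + 5^{2}\right) = \left(106 + g\right) \left(g + 25\right) = \left(106 + g\right) \left(25 + g\right) = \left(25 + g\right) \left(106 + g\right)$)
$\frac{C{\left(185,131 \right)} + L{\left(-89 \right)}}{-27780 + x{\left(-5,-167 \right)}} = \frac{-210 + \left(2650 + \left(-89\right)^{2} + 131 \left(-89\right)\right)}{-27780 + 10} = \frac{-210 + \left(2650 + 7921 - 11659\right)}{-27770} = \left(-210 - 1088\right) \left(- \frac{1}{27770}\right) = \left(-1298\right) \left(- \frac{1}{27770}\right) = \frac{649}{13885}$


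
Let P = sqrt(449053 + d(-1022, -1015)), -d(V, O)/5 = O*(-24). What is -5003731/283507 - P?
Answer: -5003731/283507 - sqrt(327253) ≈ -589.71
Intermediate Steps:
d(V, O) = 120*O (d(V, O) = -5*O*(-24) = -(-120)*O = 120*O)
P = sqrt(327253) (P = sqrt(449053 + 120*(-1015)) = sqrt(449053 - 121800) = sqrt(327253) ≈ 572.06)
-5003731/283507 - P = -5003731/283507 - sqrt(327253)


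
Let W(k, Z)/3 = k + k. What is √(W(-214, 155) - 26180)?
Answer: 2*I*√6866 ≈ 165.72*I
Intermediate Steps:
W(k, Z) = 6*k (W(k, Z) = 3*(k + k) = 3*(2*k) = 6*k)
√(W(-214, 155) - 26180) = √(6*(-214) - 26180) = √(-1284 - 26180) = √(-27464) = 2*I*√6866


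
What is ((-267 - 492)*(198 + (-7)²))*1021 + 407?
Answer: -191409526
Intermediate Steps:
((-267 - 492)*(198 + (-7)²))*1021 + 407 = -759*(198 + 49)*1021 + 407 = -759*247*1021 + 407 = -187473*1021 + 407 = -191409933 + 407 = -191409526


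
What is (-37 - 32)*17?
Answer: -1173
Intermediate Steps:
(-37 - 32)*17 = -69*17 = -1173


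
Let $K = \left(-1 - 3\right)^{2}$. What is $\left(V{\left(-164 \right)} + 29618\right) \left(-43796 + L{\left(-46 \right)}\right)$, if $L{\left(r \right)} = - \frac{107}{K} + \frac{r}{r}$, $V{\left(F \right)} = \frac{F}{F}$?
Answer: $- \frac{20757794913}{16} \approx -1.2974 \cdot 10^{9}$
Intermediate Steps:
$V{\left(F \right)} = 1$
$K = 16$ ($K = \left(-4\right)^{2} = 16$)
$L{\left(r \right)} = - \frac{91}{16}$ ($L{\left(r \right)} = - \frac{107}{16} + \frac{r}{r} = \left(-107\right) \frac{1}{16} + 1 = - \frac{107}{16} + 1 = - \frac{91}{16}$)
$\left(V{\left(-164 \right)} + 29618\right) \left(-43796 + L{\left(-46 \right)}\right) = \left(1 + 29618\right) \left(-43796 - \frac{91}{16}\right) = 29619 \left(- \frac{700827}{16}\right) = - \frac{20757794913}{16}$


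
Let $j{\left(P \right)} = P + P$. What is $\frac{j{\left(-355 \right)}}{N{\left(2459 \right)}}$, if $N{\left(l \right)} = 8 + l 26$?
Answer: $- \frac{355}{31971} \approx -0.011104$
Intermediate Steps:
$N{\left(l \right)} = 8 + 26 l$
$j{\left(P \right)} = 2 P$
$\frac{j{\left(-355 \right)}}{N{\left(2459 \right)}} = \frac{2 \left(-355\right)}{8 + 26 \cdot 2459} = - \frac{710}{8 + 63934} = - \frac{710}{63942} = \left(-710\right) \frac{1}{63942} = - \frac{355}{31971}$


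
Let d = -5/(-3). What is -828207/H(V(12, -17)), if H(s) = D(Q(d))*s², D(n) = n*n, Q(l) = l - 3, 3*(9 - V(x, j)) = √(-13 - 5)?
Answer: -7453863/(16*(9 - I*√2)²) ≈ -5342.4 - 1721.4*I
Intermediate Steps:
d = 5/3 (d = -5*(-⅓) = 5/3 ≈ 1.6667)
V(x, j) = 9 - I*√2 (V(x, j) = 9 - √(-13 - 5)/3 = 9 - I*√2)
Q(l) = -3 + l
D(n) = n²
H(s) = 16*s²/9 (H(s) = (-3 + 5/3)²*s² = (-4/3)²*s² = 16*s²/9)
-828207/H(V(12, -17)) = -828207*9/(16*(9 - I*√2)²) = -7453863/(16*(9 - I*√2)²)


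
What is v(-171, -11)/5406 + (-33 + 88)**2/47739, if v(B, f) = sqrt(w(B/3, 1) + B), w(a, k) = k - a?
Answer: 3025/47739 + I*sqrt(113)/5406 ≈ 0.063365 + 0.0019664*I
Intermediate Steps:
v(B, f) = sqrt(1 + 2*B/3) (v(B, f) = sqrt((1 - B/3) + B) = sqrt(1 + 2*B/3))
v(-171, -11)/5406 + (-33 + 88)**2/47739 = (sqrt(9 + 6*(-171))/3)/5406 + (-33 + 88)**2/47739 = (sqrt(9 - 1026)/3)*(1/5406) + 55**2*(1/47739) = (sqrt(-1017)/3)*(1/5406) + 3025*(1/47739) = ((3*I*sqrt(113))/3)*(1/5406) + 3025/47739 = (I*sqrt(113))*(1/5406) + 3025/47739 = I*sqrt(113)/5406 + 3025/47739 = 3025/47739 + I*sqrt(113)/5406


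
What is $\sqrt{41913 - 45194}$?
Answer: $i \sqrt{3281} \approx 57.28 i$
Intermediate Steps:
$\sqrt{41913 - 45194} = \sqrt{-3281} = i \sqrt{3281}$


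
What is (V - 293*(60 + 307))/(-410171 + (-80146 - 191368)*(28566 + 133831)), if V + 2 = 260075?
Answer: -152542/44093469229 ≈ -3.4595e-6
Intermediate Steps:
V = 260073 (V = -2 + 260075 = 260073)
(V - 293*(60 + 307))/(-410171 + (-80146 - 191368)*(28566 + 133831)) = (260073 - 293*(60 + 307))/(-410171 + (-80146 - 191368)*(28566 + 133831)) = (260073 - 293*367)/(-410171 - 271514*162397) = (260073 - 107531)/(-410171 - 44093059058) = 152542/(-44093469229) = 152542*(-1/44093469229) = -152542/44093469229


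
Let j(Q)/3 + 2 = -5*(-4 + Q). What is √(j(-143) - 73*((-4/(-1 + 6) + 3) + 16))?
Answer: 16*√85/5 ≈ 29.503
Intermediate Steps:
j(Q) = 54 - 15*Q (j(Q) = -6 + 3*(-5*(-4 + Q)) = -6 + 3*(20 - 5*Q) = -6 + (60 - 15*Q) = 54 - 15*Q)
√(j(-143) - 73*((-4/(-1 + 6) + 3) + 16)) = √((54 - 15*(-143)) - 73*((-4/(-1 + 6) + 3) + 16)) = √((54 + 2145) - 73*((-4/5 + 3) + 16)) = √(2199 - 73*((-4*⅕ + 3) + 16)) = √(2199 - 73*((-⅘ + 3) + 16)) = √(2199 - 73*(11/5 + 16)) = √(2199 - 73*91/5) = √(2199 - 6643/5) = √(4352/5) = 16*√85/5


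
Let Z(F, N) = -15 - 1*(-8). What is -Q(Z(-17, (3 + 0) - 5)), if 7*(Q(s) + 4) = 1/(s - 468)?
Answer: 13301/3325 ≈ 4.0003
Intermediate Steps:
Z(F, N) = -7 (Z(F, N) = -15 + 8 = -7)
Q(s) = -4 + 1/(7*(-468 + s)) (Q(s) = -4 + 1/(7*(s - 468)) = -4 + 1/(7*(-468 + s)))
-Q(Z(-17, (3 + 0) - 5)) = -(13105 - 28*(-7))/(7*(-468 - 7)) = -(13105 + 196)/(7*(-475)) = -(-1)*13301/(7*475) = -1*(-13301/3325) = 13301/3325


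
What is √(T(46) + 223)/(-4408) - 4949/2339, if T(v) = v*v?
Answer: -4949/2339 - √2339/4408 ≈ -2.1268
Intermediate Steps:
T(v) = v²
√(T(46) + 223)/(-4408) - 4949/2339 = √(46² + 223)/(-4408) - 4949/2339 = √(2116 + 223)*(-1/4408) - 4949*1/2339 = √2339*(-1/4408) - 4949/2339 = -√2339/4408 - 4949/2339 = -4949/2339 - √2339/4408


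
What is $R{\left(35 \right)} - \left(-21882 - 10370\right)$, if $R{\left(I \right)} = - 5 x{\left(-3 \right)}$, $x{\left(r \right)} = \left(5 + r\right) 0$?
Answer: $32252$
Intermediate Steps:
$x{\left(r \right)} = 0$
$R{\left(I \right)} = 0$ ($R{\left(I \right)} = \left(-5\right) 0 = 0$)
$R{\left(35 \right)} - \left(-21882 - 10370\right) = 0 - \left(-21882 - 10370\right) = 0 - -32252 = 0 + 32252 = 32252$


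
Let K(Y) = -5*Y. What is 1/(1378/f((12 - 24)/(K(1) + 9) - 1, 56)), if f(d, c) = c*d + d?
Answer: -114/689 ≈ -0.16546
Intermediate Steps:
f(d, c) = d + c*d
1/(1378/f((12 - 24)/(K(1) + 9) - 1, 56)) = 1/(1378/((((12 - 24)/(-5*1 + 9) - 1)*(1 + 56)))) = 1/(1378/(((-12/(-5 + 9) - 1)*57))) = 1/(1378/(((-12/4 - 1)*57))) = 1/(1378/(((-12*1/4 - 1)*57))) = 1/(1378/(((-3 - 1)*57))) = 1/(1378/((-4*57))) = 1/(1378/(-228)) = 1/(1378*(-1/228)) = 1/(-689/114) = -114/689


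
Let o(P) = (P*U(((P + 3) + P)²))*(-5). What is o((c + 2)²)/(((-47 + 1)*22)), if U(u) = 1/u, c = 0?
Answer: 5/30613 ≈ 0.00016333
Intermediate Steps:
U(u) = 1/u
o(P) = -5*P/(3 + 2*P)² (o(P) = (P/(((P + 3) + P)²))*(-5) = (P/(((3 + P) + P)²))*(-5) = (P/((3 + 2*P)²))*(-5) = (P/(3 + 2*P)²)*(-5) = -5*P/(3 + 2*P)²)
o((c + 2)²)/(((-47 + 1)*22)) = (-5*(0 + 2)²/(3 + 2*(0 + 2)²)²)/(((-47 + 1)*22)) = (-5*2²/(3 + 2*2²)²)/((-46*22)) = -5*4/(3 + 2*4)²/(-1012) = -5*4/(3 + 8)²*(-1/1012) = -5*4/11²*(-1/1012) = -5*4*1/121*(-1/1012) = -20/121*(-1/1012) = 5/30613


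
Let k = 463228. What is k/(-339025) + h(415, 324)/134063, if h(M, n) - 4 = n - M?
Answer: -62131230539/45450708575 ≈ -1.3670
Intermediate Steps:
h(M, n) = 4 + n - M (h(M, n) = 4 + (n - M) = 4 + n - M)
k/(-339025) + h(415, 324)/134063 = 463228/(-339025) + (4 + 324 - 1*415)/134063 = 463228*(-1/339025) + (4 + 324 - 415)*(1/134063) = -463228/339025 - 87*1/134063 = -463228/339025 - 87/134063 = -62131230539/45450708575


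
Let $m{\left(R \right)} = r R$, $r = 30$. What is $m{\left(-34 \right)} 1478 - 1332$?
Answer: $-1508892$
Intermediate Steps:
$m{\left(R \right)} = 30 R$
$m{\left(-34 \right)} 1478 - 1332 = 30 \left(-34\right) 1478 - 1332 = \left(-1020\right) 1478 - 1332 = -1507560 - 1332 = -1508892$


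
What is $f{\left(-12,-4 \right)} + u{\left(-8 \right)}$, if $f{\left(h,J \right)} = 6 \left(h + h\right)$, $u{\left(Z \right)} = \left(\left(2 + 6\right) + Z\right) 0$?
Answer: $-144$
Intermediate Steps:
$u{\left(Z \right)} = 0$ ($u{\left(Z \right)} = \left(8 + Z\right) 0 = 0$)
$f{\left(h,J \right)} = 12 h$ ($f{\left(h,J \right)} = 6 \cdot 2 h = 12 h$)
$f{\left(-12,-4 \right)} + u{\left(-8 \right)} = 12 \left(-12\right) + 0 = -144 + 0 = -144$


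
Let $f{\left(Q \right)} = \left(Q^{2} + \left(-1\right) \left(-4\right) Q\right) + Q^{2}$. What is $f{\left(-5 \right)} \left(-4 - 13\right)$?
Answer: $-510$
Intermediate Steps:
$f{\left(Q \right)} = 2 Q^{2} + 4 Q$ ($f{\left(Q \right)} = \left(Q^{2} + 4 Q\right) + Q^{2} = 2 Q^{2} + 4 Q$)
$f{\left(-5 \right)} \left(-4 - 13\right) = 2 \left(-5\right) \left(2 - 5\right) \left(-4 - 13\right) = 2 \left(-5\right) \left(-3\right) \left(-17\right) = 30 \left(-17\right) = -510$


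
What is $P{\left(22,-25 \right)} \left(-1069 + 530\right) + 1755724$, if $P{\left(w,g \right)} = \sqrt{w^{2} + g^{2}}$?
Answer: $1755724 - 539 \sqrt{1109} \approx 1.7378 \cdot 10^{6}$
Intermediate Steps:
$P{\left(w,g \right)} = \sqrt{g^{2} + w^{2}}$
$P{\left(22,-25 \right)} \left(-1069 + 530\right) + 1755724 = \sqrt{\left(-25\right)^{2} + 22^{2}} \left(-1069 + 530\right) + 1755724 = \sqrt{625 + 484} \left(-539\right) + 1755724 = \sqrt{1109} \left(-539\right) + 1755724 = - 539 \sqrt{1109} + 1755724 = 1755724 - 539 \sqrt{1109}$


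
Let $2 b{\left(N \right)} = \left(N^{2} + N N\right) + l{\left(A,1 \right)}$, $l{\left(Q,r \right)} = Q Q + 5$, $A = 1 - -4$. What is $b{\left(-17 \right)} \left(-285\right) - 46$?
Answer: $-86686$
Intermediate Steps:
$A = 5$ ($A = 1 + 4 = 5$)
$l{\left(Q,r \right)} = 5 + Q^{2}$ ($l{\left(Q,r \right)} = Q^{2} + 5 = 5 + Q^{2}$)
$b{\left(N \right)} = 15 + N^{2}$ ($b{\left(N \right)} = \frac{\left(N^{2} + N N\right) + \left(5 + 5^{2}\right)}{2} = \frac{\left(N^{2} + N^{2}\right) + \left(5 + 25\right)}{2} = \frac{2 N^{2} + 30}{2} = \frac{30 + 2 N^{2}}{2} = 15 + N^{2}$)
$b{\left(-17 \right)} \left(-285\right) - 46 = \left(15 + \left(-17\right)^{2}\right) \left(-285\right) - 46 = \left(15 + 289\right) \left(-285\right) - 46 = 304 \left(-285\right) - 46 = -86640 - 46 = -86686$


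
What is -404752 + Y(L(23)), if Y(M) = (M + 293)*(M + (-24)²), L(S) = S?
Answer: -215468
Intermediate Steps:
Y(M) = (293 + M)*(576 + M) (Y(M) = (293 + M)*(M + 576) = (293 + M)*(576 + M))
-404752 + Y(L(23)) = -404752 + (168768 + 23² + 869*23) = -404752 + (168768 + 529 + 19987) = -404752 + 189284 = -215468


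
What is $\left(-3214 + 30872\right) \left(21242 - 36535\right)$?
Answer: $-422973794$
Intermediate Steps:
$\left(-3214 + 30872\right) \left(21242 - 36535\right) = 27658 \left(-15293\right) = -422973794$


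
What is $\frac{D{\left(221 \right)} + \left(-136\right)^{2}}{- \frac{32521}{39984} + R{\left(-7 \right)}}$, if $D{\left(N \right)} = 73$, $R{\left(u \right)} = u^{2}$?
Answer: $\frac{43674288}{113335} \approx 385.36$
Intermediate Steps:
$\frac{D{\left(221 \right)} + \left(-136\right)^{2}}{- \frac{32521}{39984} + R{\left(-7 \right)}} = \frac{73 + \left(-136\right)^{2}}{- \frac{32521}{39984} + \left(-7\right)^{2}} = \frac{73 + 18496}{\left(-32521\right) \frac{1}{39984} + 49} = \frac{18569}{- \frac{1913}{2352} + 49} = \frac{18569}{\frac{113335}{2352}} = 18569 \cdot \frac{2352}{113335} = \frac{43674288}{113335}$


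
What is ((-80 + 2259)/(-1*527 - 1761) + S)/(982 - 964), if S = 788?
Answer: 200085/4576 ≈ 43.725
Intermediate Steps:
((-80 + 2259)/(-1*527 - 1761) + S)/(982 - 964) = ((-80 + 2259)/(-1*527 - 1761) + 788)/(982 - 964) = (2179/(-527 - 1761) + 788)/18 = (2179/(-2288) + 788)*(1/18) = (2179*(-1/2288) + 788)*(1/18) = (-2179/2288 + 788)*(1/18) = (1800765/2288)*(1/18) = 200085/4576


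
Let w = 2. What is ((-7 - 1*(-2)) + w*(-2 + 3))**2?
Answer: 9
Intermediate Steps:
((-7 - 1*(-2)) + w*(-2 + 3))**2 = ((-7 - 1*(-2)) + 2*(-2 + 3))**2 = ((-7 + 2) + 2*1)**2 = (-5 + 2)**2 = (-3)**2 = 9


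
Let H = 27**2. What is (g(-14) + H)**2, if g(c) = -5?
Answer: 524176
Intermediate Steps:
H = 729
(g(-14) + H)**2 = (-5 + 729)**2 = 724**2 = 524176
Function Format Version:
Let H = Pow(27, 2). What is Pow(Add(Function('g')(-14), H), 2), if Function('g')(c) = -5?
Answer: 524176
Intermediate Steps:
H = 729
Pow(Add(Function('g')(-14), H), 2) = Pow(Add(-5, 729), 2) = Pow(724, 2) = 524176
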